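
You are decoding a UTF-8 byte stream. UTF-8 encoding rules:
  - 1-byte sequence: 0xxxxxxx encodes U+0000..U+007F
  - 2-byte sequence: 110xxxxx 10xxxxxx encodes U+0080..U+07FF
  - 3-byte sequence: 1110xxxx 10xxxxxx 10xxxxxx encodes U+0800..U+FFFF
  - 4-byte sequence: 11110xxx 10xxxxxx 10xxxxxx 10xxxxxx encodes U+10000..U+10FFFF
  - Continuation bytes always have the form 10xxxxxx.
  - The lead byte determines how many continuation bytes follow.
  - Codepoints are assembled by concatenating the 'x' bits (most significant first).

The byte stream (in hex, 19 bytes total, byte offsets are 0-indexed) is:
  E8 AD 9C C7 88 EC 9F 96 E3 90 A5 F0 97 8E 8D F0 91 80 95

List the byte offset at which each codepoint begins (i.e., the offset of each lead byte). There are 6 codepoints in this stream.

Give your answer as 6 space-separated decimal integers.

Answer: 0 3 5 8 11 15

Derivation:
Byte[0]=E8: 3-byte lead, need 2 cont bytes. acc=0x8
Byte[1]=AD: continuation. acc=(acc<<6)|0x2D=0x22D
Byte[2]=9C: continuation. acc=(acc<<6)|0x1C=0x8B5C
Completed: cp=U+8B5C (starts at byte 0)
Byte[3]=C7: 2-byte lead, need 1 cont bytes. acc=0x7
Byte[4]=88: continuation. acc=(acc<<6)|0x08=0x1C8
Completed: cp=U+01C8 (starts at byte 3)
Byte[5]=EC: 3-byte lead, need 2 cont bytes. acc=0xC
Byte[6]=9F: continuation. acc=(acc<<6)|0x1F=0x31F
Byte[7]=96: continuation. acc=(acc<<6)|0x16=0xC7D6
Completed: cp=U+C7D6 (starts at byte 5)
Byte[8]=E3: 3-byte lead, need 2 cont bytes. acc=0x3
Byte[9]=90: continuation. acc=(acc<<6)|0x10=0xD0
Byte[10]=A5: continuation. acc=(acc<<6)|0x25=0x3425
Completed: cp=U+3425 (starts at byte 8)
Byte[11]=F0: 4-byte lead, need 3 cont bytes. acc=0x0
Byte[12]=97: continuation. acc=(acc<<6)|0x17=0x17
Byte[13]=8E: continuation. acc=(acc<<6)|0x0E=0x5CE
Byte[14]=8D: continuation. acc=(acc<<6)|0x0D=0x1738D
Completed: cp=U+1738D (starts at byte 11)
Byte[15]=F0: 4-byte lead, need 3 cont bytes. acc=0x0
Byte[16]=91: continuation. acc=(acc<<6)|0x11=0x11
Byte[17]=80: continuation. acc=(acc<<6)|0x00=0x440
Byte[18]=95: continuation. acc=(acc<<6)|0x15=0x11015
Completed: cp=U+11015 (starts at byte 15)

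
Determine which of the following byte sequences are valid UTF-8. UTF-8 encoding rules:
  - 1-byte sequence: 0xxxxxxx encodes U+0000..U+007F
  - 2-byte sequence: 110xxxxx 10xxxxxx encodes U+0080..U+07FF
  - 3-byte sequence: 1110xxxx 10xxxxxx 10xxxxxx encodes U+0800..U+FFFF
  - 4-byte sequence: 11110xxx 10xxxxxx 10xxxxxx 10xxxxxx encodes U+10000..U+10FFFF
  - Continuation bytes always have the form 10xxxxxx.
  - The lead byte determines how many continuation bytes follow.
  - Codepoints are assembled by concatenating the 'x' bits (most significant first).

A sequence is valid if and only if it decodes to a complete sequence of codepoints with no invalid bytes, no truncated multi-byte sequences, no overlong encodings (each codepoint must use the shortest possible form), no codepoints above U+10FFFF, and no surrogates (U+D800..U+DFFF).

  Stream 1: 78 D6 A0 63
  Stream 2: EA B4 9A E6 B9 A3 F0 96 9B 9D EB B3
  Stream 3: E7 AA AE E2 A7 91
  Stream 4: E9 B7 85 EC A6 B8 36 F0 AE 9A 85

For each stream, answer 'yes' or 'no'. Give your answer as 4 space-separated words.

Stream 1: decodes cleanly. VALID
Stream 2: error at byte offset 12. INVALID
Stream 3: decodes cleanly. VALID
Stream 4: decodes cleanly. VALID

Answer: yes no yes yes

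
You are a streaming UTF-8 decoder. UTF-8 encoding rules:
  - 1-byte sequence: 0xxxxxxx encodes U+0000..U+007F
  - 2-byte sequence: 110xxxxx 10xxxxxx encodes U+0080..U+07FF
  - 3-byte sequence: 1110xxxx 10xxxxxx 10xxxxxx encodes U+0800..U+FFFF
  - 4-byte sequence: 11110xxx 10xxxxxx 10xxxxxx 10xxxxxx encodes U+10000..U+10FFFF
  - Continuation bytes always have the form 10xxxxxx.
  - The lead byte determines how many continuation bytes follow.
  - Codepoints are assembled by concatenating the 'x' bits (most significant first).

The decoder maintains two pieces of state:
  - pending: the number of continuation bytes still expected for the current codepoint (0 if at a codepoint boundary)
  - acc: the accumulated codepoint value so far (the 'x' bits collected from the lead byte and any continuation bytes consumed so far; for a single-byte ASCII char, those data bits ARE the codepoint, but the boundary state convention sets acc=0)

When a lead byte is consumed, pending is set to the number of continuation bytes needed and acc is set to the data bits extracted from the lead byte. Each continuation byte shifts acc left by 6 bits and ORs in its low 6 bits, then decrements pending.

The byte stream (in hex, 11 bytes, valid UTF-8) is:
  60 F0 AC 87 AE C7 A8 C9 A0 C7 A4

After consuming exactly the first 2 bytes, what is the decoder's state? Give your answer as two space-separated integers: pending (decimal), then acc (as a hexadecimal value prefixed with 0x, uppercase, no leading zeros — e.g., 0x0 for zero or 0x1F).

Answer: 3 0x0

Derivation:
Byte[0]=60: 1-byte. pending=0, acc=0x0
Byte[1]=F0: 4-byte lead. pending=3, acc=0x0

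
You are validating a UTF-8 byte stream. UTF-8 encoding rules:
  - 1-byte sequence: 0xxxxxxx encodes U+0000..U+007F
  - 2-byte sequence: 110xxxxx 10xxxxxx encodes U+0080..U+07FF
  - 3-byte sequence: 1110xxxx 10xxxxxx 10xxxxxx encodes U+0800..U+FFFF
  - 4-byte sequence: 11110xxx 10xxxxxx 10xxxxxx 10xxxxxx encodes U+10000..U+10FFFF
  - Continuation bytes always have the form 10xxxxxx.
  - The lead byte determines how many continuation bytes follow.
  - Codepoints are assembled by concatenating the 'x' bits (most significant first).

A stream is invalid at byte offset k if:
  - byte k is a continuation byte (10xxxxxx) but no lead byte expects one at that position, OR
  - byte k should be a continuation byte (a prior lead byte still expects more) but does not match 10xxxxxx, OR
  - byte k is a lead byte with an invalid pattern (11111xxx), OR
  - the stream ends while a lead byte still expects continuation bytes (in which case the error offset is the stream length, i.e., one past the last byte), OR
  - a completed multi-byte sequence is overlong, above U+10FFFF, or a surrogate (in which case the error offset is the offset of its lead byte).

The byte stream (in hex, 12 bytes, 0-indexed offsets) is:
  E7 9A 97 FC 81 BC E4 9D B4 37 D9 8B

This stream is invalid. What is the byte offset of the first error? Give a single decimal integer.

Answer: 3

Derivation:
Byte[0]=E7: 3-byte lead, need 2 cont bytes. acc=0x7
Byte[1]=9A: continuation. acc=(acc<<6)|0x1A=0x1DA
Byte[2]=97: continuation. acc=(acc<<6)|0x17=0x7697
Completed: cp=U+7697 (starts at byte 0)
Byte[3]=FC: INVALID lead byte (not 0xxx/110x/1110/11110)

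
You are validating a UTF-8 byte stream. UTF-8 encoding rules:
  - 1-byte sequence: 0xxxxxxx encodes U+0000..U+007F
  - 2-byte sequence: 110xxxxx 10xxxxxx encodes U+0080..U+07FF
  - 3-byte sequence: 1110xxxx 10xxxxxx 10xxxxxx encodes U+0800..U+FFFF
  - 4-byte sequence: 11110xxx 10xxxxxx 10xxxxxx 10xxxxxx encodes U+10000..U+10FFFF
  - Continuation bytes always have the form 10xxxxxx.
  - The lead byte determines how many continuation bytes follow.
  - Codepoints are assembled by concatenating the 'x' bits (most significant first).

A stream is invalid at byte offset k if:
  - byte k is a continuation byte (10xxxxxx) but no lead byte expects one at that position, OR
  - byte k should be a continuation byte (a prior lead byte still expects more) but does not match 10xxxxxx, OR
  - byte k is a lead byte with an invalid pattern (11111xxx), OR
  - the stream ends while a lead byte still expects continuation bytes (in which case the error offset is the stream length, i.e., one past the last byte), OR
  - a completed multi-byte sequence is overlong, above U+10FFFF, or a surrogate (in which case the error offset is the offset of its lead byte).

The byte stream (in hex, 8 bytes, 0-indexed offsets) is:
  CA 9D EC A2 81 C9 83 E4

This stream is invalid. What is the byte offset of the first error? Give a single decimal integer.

Byte[0]=CA: 2-byte lead, need 1 cont bytes. acc=0xA
Byte[1]=9D: continuation. acc=(acc<<6)|0x1D=0x29D
Completed: cp=U+029D (starts at byte 0)
Byte[2]=EC: 3-byte lead, need 2 cont bytes. acc=0xC
Byte[3]=A2: continuation. acc=(acc<<6)|0x22=0x322
Byte[4]=81: continuation. acc=(acc<<6)|0x01=0xC881
Completed: cp=U+C881 (starts at byte 2)
Byte[5]=C9: 2-byte lead, need 1 cont bytes. acc=0x9
Byte[6]=83: continuation. acc=(acc<<6)|0x03=0x243
Completed: cp=U+0243 (starts at byte 5)
Byte[7]=E4: 3-byte lead, need 2 cont bytes. acc=0x4
Byte[8]: stream ended, expected continuation. INVALID

Answer: 8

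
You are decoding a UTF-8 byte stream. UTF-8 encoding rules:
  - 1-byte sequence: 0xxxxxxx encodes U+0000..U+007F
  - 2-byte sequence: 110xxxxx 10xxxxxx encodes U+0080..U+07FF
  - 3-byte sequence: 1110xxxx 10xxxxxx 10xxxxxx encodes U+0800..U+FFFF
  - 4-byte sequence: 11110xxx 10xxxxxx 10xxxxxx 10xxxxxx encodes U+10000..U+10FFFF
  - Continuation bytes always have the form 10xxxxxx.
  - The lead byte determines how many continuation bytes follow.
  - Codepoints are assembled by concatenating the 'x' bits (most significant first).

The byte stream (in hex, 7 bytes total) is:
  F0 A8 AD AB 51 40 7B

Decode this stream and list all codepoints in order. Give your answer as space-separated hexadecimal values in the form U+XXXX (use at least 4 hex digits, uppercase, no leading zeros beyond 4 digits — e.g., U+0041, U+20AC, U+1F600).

Byte[0]=F0: 4-byte lead, need 3 cont bytes. acc=0x0
Byte[1]=A8: continuation. acc=(acc<<6)|0x28=0x28
Byte[2]=AD: continuation. acc=(acc<<6)|0x2D=0xA2D
Byte[3]=AB: continuation. acc=(acc<<6)|0x2B=0x28B6B
Completed: cp=U+28B6B (starts at byte 0)
Byte[4]=51: 1-byte ASCII. cp=U+0051
Byte[5]=40: 1-byte ASCII. cp=U+0040
Byte[6]=7B: 1-byte ASCII. cp=U+007B

Answer: U+28B6B U+0051 U+0040 U+007B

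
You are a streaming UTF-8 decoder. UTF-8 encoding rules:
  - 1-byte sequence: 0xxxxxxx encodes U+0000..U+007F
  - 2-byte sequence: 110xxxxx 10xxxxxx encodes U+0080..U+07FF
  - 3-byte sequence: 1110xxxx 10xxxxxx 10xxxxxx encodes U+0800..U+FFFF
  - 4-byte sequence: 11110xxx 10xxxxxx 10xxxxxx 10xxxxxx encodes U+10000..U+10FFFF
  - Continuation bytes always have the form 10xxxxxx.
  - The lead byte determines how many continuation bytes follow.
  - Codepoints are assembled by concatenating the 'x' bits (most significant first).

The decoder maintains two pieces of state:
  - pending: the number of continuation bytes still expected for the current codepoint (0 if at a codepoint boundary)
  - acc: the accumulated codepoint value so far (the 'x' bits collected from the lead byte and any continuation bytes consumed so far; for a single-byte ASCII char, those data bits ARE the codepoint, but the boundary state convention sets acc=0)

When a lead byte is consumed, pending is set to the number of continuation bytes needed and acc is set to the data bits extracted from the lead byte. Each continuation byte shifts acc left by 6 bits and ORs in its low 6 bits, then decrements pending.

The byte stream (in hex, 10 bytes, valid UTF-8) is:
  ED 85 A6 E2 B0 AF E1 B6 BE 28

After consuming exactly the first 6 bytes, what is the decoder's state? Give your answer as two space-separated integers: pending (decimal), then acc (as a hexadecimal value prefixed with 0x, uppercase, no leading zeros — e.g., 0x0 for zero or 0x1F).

Answer: 0 0x2C2F

Derivation:
Byte[0]=ED: 3-byte lead. pending=2, acc=0xD
Byte[1]=85: continuation. acc=(acc<<6)|0x05=0x345, pending=1
Byte[2]=A6: continuation. acc=(acc<<6)|0x26=0xD166, pending=0
Byte[3]=E2: 3-byte lead. pending=2, acc=0x2
Byte[4]=B0: continuation. acc=(acc<<6)|0x30=0xB0, pending=1
Byte[5]=AF: continuation. acc=(acc<<6)|0x2F=0x2C2F, pending=0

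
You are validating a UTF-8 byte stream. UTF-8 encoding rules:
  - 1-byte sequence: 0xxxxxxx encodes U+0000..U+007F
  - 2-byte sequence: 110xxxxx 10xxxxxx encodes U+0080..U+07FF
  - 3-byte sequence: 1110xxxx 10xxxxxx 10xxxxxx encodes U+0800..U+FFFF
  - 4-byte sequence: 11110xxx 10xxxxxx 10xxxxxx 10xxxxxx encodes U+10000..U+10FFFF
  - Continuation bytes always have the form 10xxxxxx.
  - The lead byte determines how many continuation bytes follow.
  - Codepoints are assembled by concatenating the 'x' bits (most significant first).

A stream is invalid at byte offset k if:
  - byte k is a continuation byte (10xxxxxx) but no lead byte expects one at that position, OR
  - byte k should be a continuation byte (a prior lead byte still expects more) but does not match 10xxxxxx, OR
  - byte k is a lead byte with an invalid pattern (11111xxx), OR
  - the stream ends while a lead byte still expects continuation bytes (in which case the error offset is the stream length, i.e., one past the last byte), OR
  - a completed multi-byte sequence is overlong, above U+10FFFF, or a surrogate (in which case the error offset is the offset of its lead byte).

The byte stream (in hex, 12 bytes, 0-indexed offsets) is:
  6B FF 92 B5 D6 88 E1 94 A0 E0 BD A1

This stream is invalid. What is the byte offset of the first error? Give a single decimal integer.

Answer: 1

Derivation:
Byte[0]=6B: 1-byte ASCII. cp=U+006B
Byte[1]=FF: INVALID lead byte (not 0xxx/110x/1110/11110)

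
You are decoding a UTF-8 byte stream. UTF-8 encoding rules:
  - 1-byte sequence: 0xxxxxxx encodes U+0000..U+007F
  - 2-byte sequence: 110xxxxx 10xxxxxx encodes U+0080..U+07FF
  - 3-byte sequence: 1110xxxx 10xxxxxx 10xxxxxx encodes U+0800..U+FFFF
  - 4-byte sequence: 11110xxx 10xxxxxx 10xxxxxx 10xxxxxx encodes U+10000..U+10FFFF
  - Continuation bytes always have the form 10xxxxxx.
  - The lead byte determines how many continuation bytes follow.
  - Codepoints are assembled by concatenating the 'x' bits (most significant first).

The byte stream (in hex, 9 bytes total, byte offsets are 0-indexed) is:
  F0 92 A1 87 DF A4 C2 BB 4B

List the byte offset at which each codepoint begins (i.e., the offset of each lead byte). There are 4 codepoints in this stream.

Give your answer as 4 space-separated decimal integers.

Answer: 0 4 6 8

Derivation:
Byte[0]=F0: 4-byte lead, need 3 cont bytes. acc=0x0
Byte[1]=92: continuation. acc=(acc<<6)|0x12=0x12
Byte[2]=A1: continuation. acc=(acc<<6)|0x21=0x4A1
Byte[3]=87: continuation. acc=(acc<<6)|0x07=0x12847
Completed: cp=U+12847 (starts at byte 0)
Byte[4]=DF: 2-byte lead, need 1 cont bytes. acc=0x1F
Byte[5]=A4: continuation. acc=(acc<<6)|0x24=0x7E4
Completed: cp=U+07E4 (starts at byte 4)
Byte[6]=C2: 2-byte lead, need 1 cont bytes. acc=0x2
Byte[7]=BB: continuation. acc=(acc<<6)|0x3B=0xBB
Completed: cp=U+00BB (starts at byte 6)
Byte[8]=4B: 1-byte ASCII. cp=U+004B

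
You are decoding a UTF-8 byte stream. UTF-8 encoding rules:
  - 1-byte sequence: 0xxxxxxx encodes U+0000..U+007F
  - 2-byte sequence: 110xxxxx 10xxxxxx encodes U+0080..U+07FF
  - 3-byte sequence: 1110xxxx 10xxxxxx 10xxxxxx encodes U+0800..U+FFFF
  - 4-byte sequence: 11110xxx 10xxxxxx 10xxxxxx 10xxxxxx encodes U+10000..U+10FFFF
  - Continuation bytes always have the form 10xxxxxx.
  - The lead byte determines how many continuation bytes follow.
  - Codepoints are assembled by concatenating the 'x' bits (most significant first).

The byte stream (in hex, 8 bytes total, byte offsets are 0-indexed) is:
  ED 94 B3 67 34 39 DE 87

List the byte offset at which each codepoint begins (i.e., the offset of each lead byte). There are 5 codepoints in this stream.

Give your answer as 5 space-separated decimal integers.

Byte[0]=ED: 3-byte lead, need 2 cont bytes. acc=0xD
Byte[1]=94: continuation. acc=(acc<<6)|0x14=0x354
Byte[2]=B3: continuation. acc=(acc<<6)|0x33=0xD533
Completed: cp=U+D533 (starts at byte 0)
Byte[3]=67: 1-byte ASCII. cp=U+0067
Byte[4]=34: 1-byte ASCII. cp=U+0034
Byte[5]=39: 1-byte ASCII. cp=U+0039
Byte[6]=DE: 2-byte lead, need 1 cont bytes. acc=0x1E
Byte[7]=87: continuation. acc=(acc<<6)|0x07=0x787
Completed: cp=U+0787 (starts at byte 6)

Answer: 0 3 4 5 6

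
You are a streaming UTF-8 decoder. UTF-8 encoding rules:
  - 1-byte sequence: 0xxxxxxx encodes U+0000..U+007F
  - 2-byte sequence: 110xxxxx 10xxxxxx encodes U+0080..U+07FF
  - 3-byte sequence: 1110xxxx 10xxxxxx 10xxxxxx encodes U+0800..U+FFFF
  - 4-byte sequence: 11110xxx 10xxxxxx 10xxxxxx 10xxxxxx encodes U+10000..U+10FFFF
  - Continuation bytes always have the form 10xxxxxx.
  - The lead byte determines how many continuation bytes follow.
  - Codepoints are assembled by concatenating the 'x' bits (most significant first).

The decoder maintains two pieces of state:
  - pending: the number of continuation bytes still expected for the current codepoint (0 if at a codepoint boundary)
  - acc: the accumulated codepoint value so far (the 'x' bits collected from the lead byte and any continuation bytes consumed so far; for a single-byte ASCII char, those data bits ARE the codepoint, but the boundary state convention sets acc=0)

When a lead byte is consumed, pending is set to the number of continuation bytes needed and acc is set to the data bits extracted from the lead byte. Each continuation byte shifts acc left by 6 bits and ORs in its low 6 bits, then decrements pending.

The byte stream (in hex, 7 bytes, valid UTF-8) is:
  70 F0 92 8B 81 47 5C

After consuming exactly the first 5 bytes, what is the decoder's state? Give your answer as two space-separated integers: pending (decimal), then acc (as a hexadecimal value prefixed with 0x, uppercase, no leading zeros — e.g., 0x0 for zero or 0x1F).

Answer: 0 0x122C1

Derivation:
Byte[0]=70: 1-byte. pending=0, acc=0x0
Byte[1]=F0: 4-byte lead. pending=3, acc=0x0
Byte[2]=92: continuation. acc=(acc<<6)|0x12=0x12, pending=2
Byte[3]=8B: continuation. acc=(acc<<6)|0x0B=0x48B, pending=1
Byte[4]=81: continuation. acc=(acc<<6)|0x01=0x122C1, pending=0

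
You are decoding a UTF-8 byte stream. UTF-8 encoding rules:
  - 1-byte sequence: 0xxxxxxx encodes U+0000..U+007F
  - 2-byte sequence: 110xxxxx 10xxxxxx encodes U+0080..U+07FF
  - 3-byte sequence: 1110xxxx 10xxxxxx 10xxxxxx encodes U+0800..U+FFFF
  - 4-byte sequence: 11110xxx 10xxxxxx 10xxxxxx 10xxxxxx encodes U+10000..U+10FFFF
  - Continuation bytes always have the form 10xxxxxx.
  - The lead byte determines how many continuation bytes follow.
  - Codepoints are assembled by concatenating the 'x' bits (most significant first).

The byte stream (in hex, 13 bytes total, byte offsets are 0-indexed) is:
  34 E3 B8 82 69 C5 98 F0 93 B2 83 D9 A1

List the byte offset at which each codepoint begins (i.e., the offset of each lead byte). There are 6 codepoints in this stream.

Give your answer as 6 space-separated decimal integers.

Byte[0]=34: 1-byte ASCII. cp=U+0034
Byte[1]=E3: 3-byte lead, need 2 cont bytes. acc=0x3
Byte[2]=B8: continuation. acc=(acc<<6)|0x38=0xF8
Byte[3]=82: continuation. acc=(acc<<6)|0x02=0x3E02
Completed: cp=U+3E02 (starts at byte 1)
Byte[4]=69: 1-byte ASCII. cp=U+0069
Byte[5]=C5: 2-byte lead, need 1 cont bytes. acc=0x5
Byte[6]=98: continuation. acc=(acc<<6)|0x18=0x158
Completed: cp=U+0158 (starts at byte 5)
Byte[7]=F0: 4-byte lead, need 3 cont bytes. acc=0x0
Byte[8]=93: continuation. acc=(acc<<6)|0x13=0x13
Byte[9]=B2: continuation. acc=(acc<<6)|0x32=0x4F2
Byte[10]=83: continuation. acc=(acc<<6)|0x03=0x13C83
Completed: cp=U+13C83 (starts at byte 7)
Byte[11]=D9: 2-byte lead, need 1 cont bytes. acc=0x19
Byte[12]=A1: continuation. acc=(acc<<6)|0x21=0x661
Completed: cp=U+0661 (starts at byte 11)

Answer: 0 1 4 5 7 11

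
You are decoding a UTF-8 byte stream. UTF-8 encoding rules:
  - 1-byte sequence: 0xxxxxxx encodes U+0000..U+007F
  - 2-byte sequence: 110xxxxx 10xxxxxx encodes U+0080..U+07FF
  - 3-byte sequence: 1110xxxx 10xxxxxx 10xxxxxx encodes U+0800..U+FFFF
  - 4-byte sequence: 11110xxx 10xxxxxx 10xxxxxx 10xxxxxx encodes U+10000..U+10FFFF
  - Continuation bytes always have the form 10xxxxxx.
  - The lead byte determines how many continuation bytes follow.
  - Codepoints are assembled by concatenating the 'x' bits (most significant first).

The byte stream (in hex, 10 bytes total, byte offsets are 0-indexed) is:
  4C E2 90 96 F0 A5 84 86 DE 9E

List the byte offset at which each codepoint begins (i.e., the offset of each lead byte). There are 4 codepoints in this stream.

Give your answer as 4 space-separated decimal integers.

Byte[0]=4C: 1-byte ASCII. cp=U+004C
Byte[1]=E2: 3-byte lead, need 2 cont bytes. acc=0x2
Byte[2]=90: continuation. acc=(acc<<6)|0x10=0x90
Byte[3]=96: continuation. acc=(acc<<6)|0x16=0x2416
Completed: cp=U+2416 (starts at byte 1)
Byte[4]=F0: 4-byte lead, need 3 cont bytes. acc=0x0
Byte[5]=A5: continuation. acc=(acc<<6)|0x25=0x25
Byte[6]=84: continuation. acc=(acc<<6)|0x04=0x944
Byte[7]=86: continuation. acc=(acc<<6)|0x06=0x25106
Completed: cp=U+25106 (starts at byte 4)
Byte[8]=DE: 2-byte lead, need 1 cont bytes. acc=0x1E
Byte[9]=9E: continuation. acc=(acc<<6)|0x1E=0x79E
Completed: cp=U+079E (starts at byte 8)

Answer: 0 1 4 8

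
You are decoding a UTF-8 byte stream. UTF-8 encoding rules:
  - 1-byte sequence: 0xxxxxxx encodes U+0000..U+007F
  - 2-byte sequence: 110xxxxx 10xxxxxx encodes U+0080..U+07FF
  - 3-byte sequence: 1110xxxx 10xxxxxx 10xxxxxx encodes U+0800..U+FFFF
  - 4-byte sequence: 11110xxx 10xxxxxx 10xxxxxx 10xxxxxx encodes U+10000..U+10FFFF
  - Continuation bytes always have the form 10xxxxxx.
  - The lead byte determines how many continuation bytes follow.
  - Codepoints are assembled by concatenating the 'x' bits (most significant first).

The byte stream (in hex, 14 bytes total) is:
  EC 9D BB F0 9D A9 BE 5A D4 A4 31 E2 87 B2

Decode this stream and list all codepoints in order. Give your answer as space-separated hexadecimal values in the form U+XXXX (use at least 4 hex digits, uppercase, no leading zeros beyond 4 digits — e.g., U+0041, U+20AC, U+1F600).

Byte[0]=EC: 3-byte lead, need 2 cont bytes. acc=0xC
Byte[1]=9D: continuation. acc=(acc<<6)|0x1D=0x31D
Byte[2]=BB: continuation. acc=(acc<<6)|0x3B=0xC77B
Completed: cp=U+C77B (starts at byte 0)
Byte[3]=F0: 4-byte lead, need 3 cont bytes. acc=0x0
Byte[4]=9D: continuation. acc=(acc<<6)|0x1D=0x1D
Byte[5]=A9: continuation. acc=(acc<<6)|0x29=0x769
Byte[6]=BE: continuation. acc=(acc<<6)|0x3E=0x1DA7E
Completed: cp=U+1DA7E (starts at byte 3)
Byte[7]=5A: 1-byte ASCII. cp=U+005A
Byte[8]=D4: 2-byte lead, need 1 cont bytes. acc=0x14
Byte[9]=A4: continuation. acc=(acc<<6)|0x24=0x524
Completed: cp=U+0524 (starts at byte 8)
Byte[10]=31: 1-byte ASCII. cp=U+0031
Byte[11]=E2: 3-byte lead, need 2 cont bytes. acc=0x2
Byte[12]=87: continuation. acc=(acc<<6)|0x07=0x87
Byte[13]=B2: continuation. acc=(acc<<6)|0x32=0x21F2
Completed: cp=U+21F2 (starts at byte 11)

Answer: U+C77B U+1DA7E U+005A U+0524 U+0031 U+21F2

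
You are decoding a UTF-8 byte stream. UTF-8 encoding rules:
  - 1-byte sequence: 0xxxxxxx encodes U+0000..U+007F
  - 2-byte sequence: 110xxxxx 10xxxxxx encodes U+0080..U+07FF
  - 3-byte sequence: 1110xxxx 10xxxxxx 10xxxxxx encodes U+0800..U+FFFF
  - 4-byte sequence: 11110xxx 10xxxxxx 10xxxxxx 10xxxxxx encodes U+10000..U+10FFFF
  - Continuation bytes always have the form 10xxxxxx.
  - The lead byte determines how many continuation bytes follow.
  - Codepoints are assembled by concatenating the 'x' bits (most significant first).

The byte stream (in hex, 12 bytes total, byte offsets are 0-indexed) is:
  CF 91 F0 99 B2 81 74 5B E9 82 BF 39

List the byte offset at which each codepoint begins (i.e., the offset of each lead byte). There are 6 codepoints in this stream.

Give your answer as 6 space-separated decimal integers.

Byte[0]=CF: 2-byte lead, need 1 cont bytes. acc=0xF
Byte[1]=91: continuation. acc=(acc<<6)|0x11=0x3D1
Completed: cp=U+03D1 (starts at byte 0)
Byte[2]=F0: 4-byte lead, need 3 cont bytes. acc=0x0
Byte[3]=99: continuation. acc=(acc<<6)|0x19=0x19
Byte[4]=B2: continuation. acc=(acc<<6)|0x32=0x672
Byte[5]=81: continuation. acc=(acc<<6)|0x01=0x19C81
Completed: cp=U+19C81 (starts at byte 2)
Byte[6]=74: 1-byte ASCII. cp=U+0074
Byte[7]=5B: 1-byte ASCII. cp=U+005B
Byte[8]=E9: 3-byte lead, need 2 cont bytes. acc=0x9
Byte[9]=82: continuation. acc=(acc<<6)|0x02=0x242
Byte[10]=BF: continuation. acc=(acc<<6)|0x3F=0x90BF
Completed: cp=U+90BF (starts at byte 8)
Byte[11]=39: 1-byte ASCII. cp=U+0039

Answer: 0 2 6 7 8 11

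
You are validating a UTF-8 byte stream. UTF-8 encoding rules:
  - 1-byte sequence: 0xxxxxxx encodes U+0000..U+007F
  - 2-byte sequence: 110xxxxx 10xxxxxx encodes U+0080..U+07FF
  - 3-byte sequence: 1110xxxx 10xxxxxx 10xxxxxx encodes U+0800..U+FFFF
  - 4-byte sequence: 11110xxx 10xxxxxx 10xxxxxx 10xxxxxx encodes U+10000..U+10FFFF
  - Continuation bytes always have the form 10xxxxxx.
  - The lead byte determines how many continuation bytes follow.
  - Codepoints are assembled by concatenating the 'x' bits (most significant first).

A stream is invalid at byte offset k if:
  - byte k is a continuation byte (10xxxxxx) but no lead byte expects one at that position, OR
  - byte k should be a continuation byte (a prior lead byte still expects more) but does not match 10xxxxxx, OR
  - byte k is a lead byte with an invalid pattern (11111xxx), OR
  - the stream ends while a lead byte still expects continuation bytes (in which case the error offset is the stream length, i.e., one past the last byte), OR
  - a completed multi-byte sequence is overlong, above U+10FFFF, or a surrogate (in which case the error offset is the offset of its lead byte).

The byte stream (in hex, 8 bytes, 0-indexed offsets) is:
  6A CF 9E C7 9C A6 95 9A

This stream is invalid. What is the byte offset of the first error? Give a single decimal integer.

Byte[0]=6A: 1-byte ASCII. cp=U+006A
Byte[1]=CF: 2-byte lead, need 1 cont bytes. acc=0xF
Byte[2]=9E: continuation. acc=(acc<<6)|0x1E=0x3DE
Completed: cp=U+03DE (starts at byte 1)
Byte[3]=C7: 2-byte lead, need 1 cont bytes. acc=0x7
Byte[4]=9C: continuation. acc=(acc<<6)|0x1C=0x1DC
Completed: cp=U+01DC (starts at byte 3)
Byte[5]=A6: INVALID lead byte (not 0xxx/110x/1110/11110)

Answer: 5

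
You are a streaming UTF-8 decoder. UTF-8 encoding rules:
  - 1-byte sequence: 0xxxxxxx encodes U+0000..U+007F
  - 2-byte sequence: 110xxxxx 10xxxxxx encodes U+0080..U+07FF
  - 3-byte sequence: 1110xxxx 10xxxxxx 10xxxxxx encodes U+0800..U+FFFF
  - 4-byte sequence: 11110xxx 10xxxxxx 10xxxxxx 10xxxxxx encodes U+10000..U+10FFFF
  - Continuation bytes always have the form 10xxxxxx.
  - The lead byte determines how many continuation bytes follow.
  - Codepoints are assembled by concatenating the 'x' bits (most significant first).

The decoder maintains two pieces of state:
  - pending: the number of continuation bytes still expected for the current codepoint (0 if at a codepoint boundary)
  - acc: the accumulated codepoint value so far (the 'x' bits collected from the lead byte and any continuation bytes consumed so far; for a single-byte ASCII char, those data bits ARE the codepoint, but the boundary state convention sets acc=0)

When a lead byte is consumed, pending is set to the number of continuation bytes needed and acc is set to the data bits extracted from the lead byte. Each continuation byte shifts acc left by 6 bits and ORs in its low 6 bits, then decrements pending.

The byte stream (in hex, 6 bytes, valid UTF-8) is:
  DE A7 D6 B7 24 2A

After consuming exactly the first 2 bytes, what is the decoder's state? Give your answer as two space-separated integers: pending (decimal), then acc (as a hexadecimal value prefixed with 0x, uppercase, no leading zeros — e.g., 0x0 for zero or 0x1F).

Byte[0]=DE: 2-byte lead. pending=1, acc=0x1E
Byte[1]=A7: continuation. acc=(acc<<6)|0x27=0x7A7, pending=0

Answer: 0 0x7A7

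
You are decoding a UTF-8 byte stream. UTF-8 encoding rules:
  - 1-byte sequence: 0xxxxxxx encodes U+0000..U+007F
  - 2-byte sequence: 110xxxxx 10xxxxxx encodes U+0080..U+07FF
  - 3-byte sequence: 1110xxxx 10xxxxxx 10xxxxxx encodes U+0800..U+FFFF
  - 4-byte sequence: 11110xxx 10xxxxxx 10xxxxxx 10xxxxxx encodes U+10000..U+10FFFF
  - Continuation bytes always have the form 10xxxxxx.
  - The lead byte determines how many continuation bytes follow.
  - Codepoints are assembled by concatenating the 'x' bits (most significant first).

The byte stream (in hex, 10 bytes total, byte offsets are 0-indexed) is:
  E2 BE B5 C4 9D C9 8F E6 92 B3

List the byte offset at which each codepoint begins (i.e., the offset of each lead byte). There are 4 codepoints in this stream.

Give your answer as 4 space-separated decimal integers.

Byte[0]=E2: 3-byte lead, need 2 cont bytes. acc=0x2
Byte[1]=BE: continuation. acc=(acc<<6)|0x3E=0xBE
Byte[2]=B5: continuation. acc=(acc<<6)|0x35=0x2FB5
Completed: cp=U+2FB5 (starts at byte 0)
Byte[3]=C4: 2-byte lead, need 1 cont bytes. acc=0x4
Byte[4]=9D: continuation. acc=(acc<<6)|0x1D=0x11D
Completed: cp=U+011D (starts at byte 3)
Byte[5]=C9: 2-byte lead, need 1 cont bytes. acc=0x9
Byte[6]=8F: continuation. acc=(acc<<6)|0x0F=0x24F
Completed: cp=U+024F (starts at byte 5)
Byte[7]=E6: 3-byte lead, need 2 cont bytes. acc=0x6
Byte[8]=92: continuation. acc=(acc<<6)|0x12=0x192
Byte[9]=B3: continuation. acc=(acc<<6)|0x33=0x64B3
Completed: cp=U+64B3 (starts at byte 7)

Answer: 0 3 5 7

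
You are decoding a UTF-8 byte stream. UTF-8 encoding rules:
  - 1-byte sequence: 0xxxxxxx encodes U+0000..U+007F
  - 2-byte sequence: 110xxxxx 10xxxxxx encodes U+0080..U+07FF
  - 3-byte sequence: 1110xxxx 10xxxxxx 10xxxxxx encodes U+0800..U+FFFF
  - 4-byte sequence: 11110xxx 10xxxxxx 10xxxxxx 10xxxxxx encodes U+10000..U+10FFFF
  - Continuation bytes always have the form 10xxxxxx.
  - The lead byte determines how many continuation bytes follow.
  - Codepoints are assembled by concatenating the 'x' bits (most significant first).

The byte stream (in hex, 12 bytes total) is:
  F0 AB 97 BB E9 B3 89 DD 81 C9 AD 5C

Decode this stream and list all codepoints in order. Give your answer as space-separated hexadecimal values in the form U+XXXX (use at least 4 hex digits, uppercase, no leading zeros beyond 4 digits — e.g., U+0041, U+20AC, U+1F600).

Byte[0]=F0: 4-byte lead, need 3 cont bytes. acc=0x0
Byte[1]=AB: continuation. acc=(acc<<6)|0x2B=0x2B
Byte[2]=97: continuation. acc=(acc<<6)|0x17=0xAD7
Byte[3]=BB: continuation. acc=(acc<<6)|0x3B=0x2B5FB
Completed: cp=U+2B5FB (starts at byte 0)
Byte[4]=E9: 3-byte lead, need 2 cont bytes. acc=0x9
Byte[5]=B3: continuation. acc=(acc<<6)|0x33=0x273
Byte[6]=89: continuation. acc=(acc<<6)|0x09=0x9CC9
Completed: cp=U+9CC9 (starts at byte 4)
Byte[7]=DD: 2-byte lead, need 1 cont bytes. acc=0x1D
Byte[8]=81: continuation. acc=(acc<<6)|0x01=0x741
Completed: cp=U+0741 (starts at byte 7)
Byte[9]=C9: 2-byte lead, need 1 cont bytes. acc=0x9
Byte[10]=AD: continuation. acc=(acc<<6)|0x2D=0x26D
Completed: cp=U+026D (starts at byte 9)
Byte[11]=5C: 1-byte ASCII. cp=U+005C

Answer: U+2B5FB U+9CC9 U+0741 U+026D U+005C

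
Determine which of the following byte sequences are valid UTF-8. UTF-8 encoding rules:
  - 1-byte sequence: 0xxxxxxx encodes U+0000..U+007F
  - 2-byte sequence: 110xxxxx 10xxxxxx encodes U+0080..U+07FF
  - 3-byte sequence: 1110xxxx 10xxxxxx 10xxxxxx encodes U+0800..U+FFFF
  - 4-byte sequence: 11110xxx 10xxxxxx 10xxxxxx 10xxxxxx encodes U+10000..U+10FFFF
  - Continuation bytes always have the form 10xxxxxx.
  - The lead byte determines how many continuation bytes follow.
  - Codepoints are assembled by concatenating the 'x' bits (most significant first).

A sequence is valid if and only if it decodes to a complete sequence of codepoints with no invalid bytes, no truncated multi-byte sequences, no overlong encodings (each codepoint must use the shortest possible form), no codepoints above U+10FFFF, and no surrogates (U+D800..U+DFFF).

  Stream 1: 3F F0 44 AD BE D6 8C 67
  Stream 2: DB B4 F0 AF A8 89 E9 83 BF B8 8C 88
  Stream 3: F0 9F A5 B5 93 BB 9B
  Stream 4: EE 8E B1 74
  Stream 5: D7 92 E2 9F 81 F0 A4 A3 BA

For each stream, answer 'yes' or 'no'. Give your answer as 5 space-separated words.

Answer: no no no yes yes

Derivation:
Stream 1: error at byte offset 2. INVALID
Stream 2: error at byte offset 9. INVALID
Stream 3: error at byte offset 4. INVALID
Stream 4: decodes cleanly. VALID
Stream 5: decodes cleanly. VALID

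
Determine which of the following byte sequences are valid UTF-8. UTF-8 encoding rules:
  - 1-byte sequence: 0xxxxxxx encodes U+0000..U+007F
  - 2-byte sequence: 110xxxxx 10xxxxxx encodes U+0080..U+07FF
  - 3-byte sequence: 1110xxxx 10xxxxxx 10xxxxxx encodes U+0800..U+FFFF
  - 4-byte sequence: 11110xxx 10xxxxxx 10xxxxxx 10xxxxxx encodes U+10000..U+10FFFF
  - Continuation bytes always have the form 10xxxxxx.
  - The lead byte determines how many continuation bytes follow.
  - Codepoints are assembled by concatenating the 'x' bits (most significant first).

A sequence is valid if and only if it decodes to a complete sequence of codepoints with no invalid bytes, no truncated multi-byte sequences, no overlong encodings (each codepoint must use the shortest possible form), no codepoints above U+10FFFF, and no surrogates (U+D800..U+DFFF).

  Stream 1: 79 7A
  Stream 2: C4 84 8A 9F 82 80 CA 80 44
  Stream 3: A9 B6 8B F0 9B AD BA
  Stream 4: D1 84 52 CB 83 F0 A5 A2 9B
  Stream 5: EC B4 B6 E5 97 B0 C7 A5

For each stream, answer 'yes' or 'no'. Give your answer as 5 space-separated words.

Answer: yes no no yes yes

Derivation:
Stream 1: decodes cleanly. VALID
Stream 2: error at byte offset 2. INVALID
Stream 3: error at byte offset 0. INVALID
Stream 4: decodes cleanly. VALID
Stream 5: decodes cleanly. VALID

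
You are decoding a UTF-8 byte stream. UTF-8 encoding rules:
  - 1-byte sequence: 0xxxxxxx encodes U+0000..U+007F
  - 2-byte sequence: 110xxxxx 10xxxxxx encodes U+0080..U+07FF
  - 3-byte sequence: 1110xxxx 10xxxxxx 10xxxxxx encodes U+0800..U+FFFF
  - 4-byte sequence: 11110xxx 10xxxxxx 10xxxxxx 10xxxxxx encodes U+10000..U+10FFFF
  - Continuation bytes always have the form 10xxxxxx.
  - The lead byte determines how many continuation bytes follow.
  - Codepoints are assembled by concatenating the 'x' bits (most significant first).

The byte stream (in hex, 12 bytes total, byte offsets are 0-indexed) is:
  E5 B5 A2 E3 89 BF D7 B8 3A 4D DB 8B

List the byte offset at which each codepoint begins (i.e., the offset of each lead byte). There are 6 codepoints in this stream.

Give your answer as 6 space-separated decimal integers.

Byte[0]=E5: 3-byte lead, need 2 cont bytes. acc=0x5
Byte[1]=B5: continuation. acc=(acc<<6)|0x35=0x175
Byte[2]=A2: continuation. acc=(acc<<6)|0x22=0x5D62
Completed: cp=U+5D62 (starts at byte 0)
Byte[3]=E3: 3-byte lead, need 2 cont bytes. acc=0x3
Byte[4]=89: continuation. acc=(acc<<6)|0x09=0xC9
Byte[5]=BF: continuation. acc=(acc<<6)|0x3F=0x327F
Completed: cp=U+327F (starts at byte 3)
Byte[6]=D7: 2-byte lead, need 1 cont bytes. acc=0x17
Byte[7]=B8: continuation. acc=(acc<<6)|0x38=0x5F8
Completed: cp=U+05F8 (starts at byte 6)
Byte[8]=3A: 1-byte ASCII. cp=U+003A
Byte[9]=4D: 1-byte ASCII. cp=U+004D
Byte[10]=DB: 2-byte lead, need 1 cont bytes. acc=0x1B
Byte[11]=8B: continuation. acc=(acc<<6)|0x0B=0x6CB
Completed: cp=U+06CB (starts at byte 10)

Answer: 0 3 6 8 9 10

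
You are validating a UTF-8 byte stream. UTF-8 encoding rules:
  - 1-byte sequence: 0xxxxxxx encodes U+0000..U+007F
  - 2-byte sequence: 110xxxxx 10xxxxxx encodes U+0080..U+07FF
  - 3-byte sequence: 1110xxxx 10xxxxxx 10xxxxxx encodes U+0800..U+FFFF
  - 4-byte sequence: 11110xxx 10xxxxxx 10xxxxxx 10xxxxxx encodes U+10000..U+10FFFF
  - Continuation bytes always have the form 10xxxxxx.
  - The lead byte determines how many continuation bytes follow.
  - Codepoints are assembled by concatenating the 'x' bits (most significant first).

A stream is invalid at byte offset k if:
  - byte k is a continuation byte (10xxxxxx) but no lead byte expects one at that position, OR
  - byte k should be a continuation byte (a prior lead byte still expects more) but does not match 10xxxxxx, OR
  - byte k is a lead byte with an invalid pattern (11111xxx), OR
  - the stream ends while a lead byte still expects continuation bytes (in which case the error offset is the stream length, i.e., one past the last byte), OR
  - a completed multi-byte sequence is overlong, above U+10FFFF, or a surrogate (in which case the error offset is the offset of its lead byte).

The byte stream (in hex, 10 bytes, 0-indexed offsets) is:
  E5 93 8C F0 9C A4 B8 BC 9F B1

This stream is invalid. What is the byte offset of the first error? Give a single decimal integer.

Byte[0]=E5: 3-byte lead, need 2 cont bytes. acc=0x5
Byte[1]=93: continuation. acc=(acc<<6)|0x13=0x153
Byte[2]=8C: continuation. acc=(acc<<6)|0x0C=0x54CC
Completed: cp=U+54CC (starts at byte 0)
Byte[3]=F0: 4-byte lead, need 3 cont bytes. acc=0x0
Byte[4]=9C: continuation. acc=(acc<<6)|0x1C=0x1C
Byte[5]=A4: continuation. acc=(acc<<6)|0x24=0x724
Byte[6]=B8: continuation. acc=(acc<<6)|0x38=0x1C938
Completed: cp=U+1C938 (starts at byte 3)
Byte[7]=BC: INVALID lead byte (not 0xxx/110x/1110/11110)

Answer: 7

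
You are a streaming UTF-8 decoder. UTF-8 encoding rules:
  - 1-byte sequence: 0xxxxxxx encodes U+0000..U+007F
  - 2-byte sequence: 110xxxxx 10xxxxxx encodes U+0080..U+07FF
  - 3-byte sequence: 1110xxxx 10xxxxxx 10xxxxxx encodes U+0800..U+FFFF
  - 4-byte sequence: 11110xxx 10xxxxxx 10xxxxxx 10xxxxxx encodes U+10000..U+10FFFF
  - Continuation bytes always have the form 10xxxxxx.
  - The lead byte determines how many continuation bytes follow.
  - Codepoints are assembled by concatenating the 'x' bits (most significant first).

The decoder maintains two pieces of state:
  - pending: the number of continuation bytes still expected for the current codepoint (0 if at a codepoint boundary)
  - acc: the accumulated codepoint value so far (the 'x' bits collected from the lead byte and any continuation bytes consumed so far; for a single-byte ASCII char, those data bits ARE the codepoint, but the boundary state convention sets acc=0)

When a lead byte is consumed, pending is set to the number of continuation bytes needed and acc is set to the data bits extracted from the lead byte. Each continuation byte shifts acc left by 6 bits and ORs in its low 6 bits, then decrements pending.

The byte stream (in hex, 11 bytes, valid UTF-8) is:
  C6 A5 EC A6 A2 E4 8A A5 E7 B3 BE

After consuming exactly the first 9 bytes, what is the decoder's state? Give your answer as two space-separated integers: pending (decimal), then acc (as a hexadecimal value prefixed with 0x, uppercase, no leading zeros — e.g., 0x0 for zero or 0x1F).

Byte[0]=C6: 2-byte lead. pending=1, acc=0x6
Byte[1]=A5: continuation. acc=(acc<<6)|0x25=0x1A5, pending=0
Byte[2]=EC: 3-byte lead. pending=2, acc=0xC
Byte[3]=A6: continuation. acc=(acc<<6)|0x26=0x326, pending=1
Byte[4]=A2: continuation. acc=(acc<<6)|0x22=0xC9A2, pending=0
Byte[5]=E4: 3-byte lead. pending=2, acc=0x4
Byte[6]=8A: continuation. acc=(acc<<6)|0x0A=0x10A, pending=1
Byte[7]=A5: continuation. acc=(acc<<6)|0x25=0x42A5, pending=0
Byte[8]=E7: 3-byte lead. pending=2, acc=0x7

Answer: 2 0x7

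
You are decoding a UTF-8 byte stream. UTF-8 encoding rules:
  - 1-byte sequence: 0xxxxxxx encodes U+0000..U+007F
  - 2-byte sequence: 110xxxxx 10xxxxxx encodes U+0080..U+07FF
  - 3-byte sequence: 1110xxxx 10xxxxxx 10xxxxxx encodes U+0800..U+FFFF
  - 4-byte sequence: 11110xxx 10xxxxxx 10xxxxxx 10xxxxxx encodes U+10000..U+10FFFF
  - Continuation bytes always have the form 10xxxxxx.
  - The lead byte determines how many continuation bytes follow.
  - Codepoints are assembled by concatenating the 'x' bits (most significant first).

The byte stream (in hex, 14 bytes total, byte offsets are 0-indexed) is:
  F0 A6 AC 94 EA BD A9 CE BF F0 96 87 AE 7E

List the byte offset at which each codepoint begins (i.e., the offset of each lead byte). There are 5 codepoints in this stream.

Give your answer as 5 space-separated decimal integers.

Answer: 0 4 7 9 13

Derivation:
Byte[0]=F0: 4-byte lead, need 3 cont bytes. acc=0x0
Byte[1]=A6: continuation. acc=(acc<<6)|0x26=0x26
Byte[2]=AC: continuation. acc=(acc<<6)|0x2C=0x9AC
Byte[3]=94: continuation. acc=(acc<<6)|0x14=0x26B14
Completed: cp=U+26B14 (starts at byte 0)
Byte[4]=EA: 3-byte lead, need 2 cont bytes. acc=0xA
Byte[5]=BD: continuation. acc=(acc<<6)|0x3D=0x2BD
Byte[6]=A9: continuation. acc=(acc<<6)|0x29=0xAF69
Completed: cp=U+AF69 (starts at byte 4)
Byte[7]=CE: 2-byte lead, need 1 cont bytes. acc=0xE
Byte[8]=BF: continuation. acc=(acc<<6)|0x3F=0x3BF
Completed: cp=U+03BF (starts at byte 7)
Byte[9]=F0: 4-byte lead, need 3 cont bytes. acc=0x0
Byte[10]=96: continuation. acc=(acc<<6)|0x16=0x16
Byte[11]=87: continuation. acc=(acc<<6)|0x07=0x587
Byte[12]=AE: continuation. acc=(acc<<6)|0x2E=0x161EE
Completed: cp=U+161EE (starts at byte 9)
Byte[13]=7E: 1-byte ASCII. cp=U+007E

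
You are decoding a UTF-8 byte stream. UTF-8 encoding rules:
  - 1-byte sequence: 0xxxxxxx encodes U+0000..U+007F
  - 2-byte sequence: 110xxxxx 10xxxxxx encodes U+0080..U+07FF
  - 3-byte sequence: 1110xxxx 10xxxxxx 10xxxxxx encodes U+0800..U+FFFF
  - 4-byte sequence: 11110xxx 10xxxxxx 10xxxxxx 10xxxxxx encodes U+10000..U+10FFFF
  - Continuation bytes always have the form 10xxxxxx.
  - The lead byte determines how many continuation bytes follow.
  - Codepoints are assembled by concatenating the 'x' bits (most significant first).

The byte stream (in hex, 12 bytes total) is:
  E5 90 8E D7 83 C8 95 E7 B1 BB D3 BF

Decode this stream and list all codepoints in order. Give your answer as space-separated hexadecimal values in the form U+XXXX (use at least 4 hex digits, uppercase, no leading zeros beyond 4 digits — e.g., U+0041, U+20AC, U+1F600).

Byte[0]=E5: 3-byte lead, need 2 cont bytes. acc=0x5
Byte[1]=90: continuation. acc=(acc<<6)|0x10=0x150
Byte[2]=8E: continuation. acc=(acc<<6)|0x0E=0x540E
Completed: cp=U+540E (starts at byte 0)
Byte[3]=D7: 2-byte lead, need 1 cont bytes. acc=0x17
Byte[4]=83: continuation. acc=(acc<<6)|0x03=0x5C3
Completed: cp=U+05C3 (starts at byte 3)
Byte[5]=C8: 2-byte lead, need 1 cont bytes. acc=0x8
Byte[6]=95: continuation. acc=(acc<<6)|0x15=0x215
Completed: cp=U+0215 (starts at byte 5)
Byte[7]=E7: 3-byte lead, need 2 cont bytes. acc=0x7
Byte[8]=B1: continuation. acc=(acc<<6)|0x31=0x1F1
Byte[9]=BB: continuation. acc=(acc<<6)|0x3B=0x7C7B
Completed: cp=U+7C7B (starts at byte 7)
Byte[10]=D3: 2-byte lead, need 1 cont bytes. acc=0x13
Byte[11]=BF: continuation. acc=(acc<<6)|0x3F=0x4FF
Completed: cp=U+04FF (starts at byte 10)

Answer: U+540E U+05C3 U+0215 U+7C7B U+04FF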